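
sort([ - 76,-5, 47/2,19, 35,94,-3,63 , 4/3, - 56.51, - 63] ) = [ - 76 , - 63, - 56.51  , - 5,-3, 4/3,19,  47/2, 35, 63,94]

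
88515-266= 88249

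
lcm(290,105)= 6090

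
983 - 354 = 629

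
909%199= 113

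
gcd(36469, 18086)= 1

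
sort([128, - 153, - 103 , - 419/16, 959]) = [ - 153, -103,  -  419/16, 128,959 ]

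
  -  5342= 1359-6701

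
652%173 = 133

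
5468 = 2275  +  3193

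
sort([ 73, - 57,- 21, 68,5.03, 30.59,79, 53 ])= [ - 57,  -  21, 5.03, 30.59, 53, 68,73, 79 ]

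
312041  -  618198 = - 306157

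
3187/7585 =3187/7585 = 0.42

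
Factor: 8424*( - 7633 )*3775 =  - 242733979800 = -2^3*3^4*5^2*13^1 * 17^1 * 151^1*449^1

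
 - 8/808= - 1/101 = - 0.01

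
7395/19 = 389+4/19= 389.21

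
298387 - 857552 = -559165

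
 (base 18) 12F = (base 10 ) 375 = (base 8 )567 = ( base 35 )ap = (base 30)cf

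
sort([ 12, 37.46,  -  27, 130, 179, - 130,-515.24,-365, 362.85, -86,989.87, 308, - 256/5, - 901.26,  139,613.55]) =[ - 901.26,-515.24,-365, - 130, - 86,- 256/5, - 27, 12, 37.46, 130, 139,179, 308,362.85, 613.55, 989.87]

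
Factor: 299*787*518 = 121892134 =2^1*7^1*13^1*  23^1*37^1*787^1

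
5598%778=152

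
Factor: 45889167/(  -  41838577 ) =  - 3^1*11^ ( - 1 )* 3803507^( - 1)*15296389^1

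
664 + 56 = 720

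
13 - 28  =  -15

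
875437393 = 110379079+765058314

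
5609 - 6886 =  - 1277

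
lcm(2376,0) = 0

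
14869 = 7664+7205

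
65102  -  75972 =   -  10870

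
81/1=81=   81.00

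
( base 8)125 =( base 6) 221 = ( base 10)85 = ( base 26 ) 37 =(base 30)2P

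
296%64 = 40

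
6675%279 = 258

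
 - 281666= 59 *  (-4774) 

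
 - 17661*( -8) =141288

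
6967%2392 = 2183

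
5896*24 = 141504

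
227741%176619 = 51122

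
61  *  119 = 7259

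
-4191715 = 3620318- 7812033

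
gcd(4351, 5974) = 1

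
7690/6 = 3845/3 = 1281.67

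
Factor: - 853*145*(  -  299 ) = 36981815= 5^1*13^1*23^1*29^1*853^1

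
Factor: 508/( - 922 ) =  - 2^1 * 127^1* 461^( - 1) = - 254/461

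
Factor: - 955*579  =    -  3^1 * 5^1*191^1*193^1 = -552945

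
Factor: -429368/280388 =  - 2^1 * 281^1 * 367^( - 1)=- 562/367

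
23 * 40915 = 941045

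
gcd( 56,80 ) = 8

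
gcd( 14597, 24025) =1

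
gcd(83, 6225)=83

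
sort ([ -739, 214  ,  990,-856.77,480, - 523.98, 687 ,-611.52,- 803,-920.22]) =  [-920.22,- 856.77, - 803 , - 739, - 611.52,-523.98 , 214,  480,  687, 990]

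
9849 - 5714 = 4135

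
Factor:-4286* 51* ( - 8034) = 2^2 * 3^2*13^1*17^1*103^1* 2143^1 =1756119924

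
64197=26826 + 37371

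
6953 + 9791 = 16744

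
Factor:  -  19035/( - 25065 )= 423/557= 3^2*47^1 *557^(-1 )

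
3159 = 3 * 1053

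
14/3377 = 14/3377 = 0.00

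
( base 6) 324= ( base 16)7C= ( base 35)3j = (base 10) 124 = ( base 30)44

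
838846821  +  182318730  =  1021165551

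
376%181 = 14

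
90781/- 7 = -12969+2/7 = - 12968.71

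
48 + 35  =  83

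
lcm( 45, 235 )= 2115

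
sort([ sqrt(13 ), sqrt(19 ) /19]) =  [ sqrt (19 )/19, sqrt( 13 )] 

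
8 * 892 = 7136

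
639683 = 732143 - 92460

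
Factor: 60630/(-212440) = -2^( - 2)  *3^1* 43^1*113^(- 1) = - 129/452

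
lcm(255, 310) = 15810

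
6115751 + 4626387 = 10742138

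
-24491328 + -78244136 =-102735464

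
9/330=3/110 =0.03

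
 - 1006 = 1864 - 2870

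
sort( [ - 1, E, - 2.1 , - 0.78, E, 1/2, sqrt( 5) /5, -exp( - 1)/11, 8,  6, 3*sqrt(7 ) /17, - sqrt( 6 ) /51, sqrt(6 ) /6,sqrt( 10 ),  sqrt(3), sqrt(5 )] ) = [ - 2.1, - 1,- 0.78, - sqrt(6 ) /51, - exp( -1)/11, sqrt( 6 ) /6,sqrt( 5 ) /5,3*sqrt( 7 ) /17, 1/2, sqrt( 3 ),sqrt( 5 ), E, E,sqrt( 10 ),6, 8]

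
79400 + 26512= 105912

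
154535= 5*30907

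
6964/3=2321 + 1/3   =  2321.33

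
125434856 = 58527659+66907197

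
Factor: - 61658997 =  - 3^1*20552999^1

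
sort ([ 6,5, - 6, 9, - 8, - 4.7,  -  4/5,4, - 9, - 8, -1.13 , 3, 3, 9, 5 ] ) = [  -  9, - 8, - 8,-6, - 4.7,-1.13, - 4/5, 3,3, 4,5,5,6, 9, 9 ]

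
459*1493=685287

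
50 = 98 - 48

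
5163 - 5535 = -372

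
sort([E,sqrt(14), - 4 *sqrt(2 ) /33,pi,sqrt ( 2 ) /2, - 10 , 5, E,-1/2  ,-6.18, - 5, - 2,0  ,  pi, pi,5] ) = [ - 10, - 6.18,-5,-2,  -  1/2, - 4 *sqrt ( 2)/33, 0,sqrt(2)/2,E,E,pi,pi,  pi, sqrt( 14), 5,5] 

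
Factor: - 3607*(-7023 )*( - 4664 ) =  - 2^3*3^1*11^1*53^1*2341^1*3607^1 = -118148266104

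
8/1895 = 8/1895 = 0.00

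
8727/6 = 2909/2  =  1454.50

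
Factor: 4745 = 5^1*13^1*73^1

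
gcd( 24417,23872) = 1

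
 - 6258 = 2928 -9186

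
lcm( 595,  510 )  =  3570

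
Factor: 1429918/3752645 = 2^1 * 5^(-1 ) * 7^2*13^(-2 ) * 4441^(-1 ) * 14591^1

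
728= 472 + 256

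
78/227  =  78/227  =  0.34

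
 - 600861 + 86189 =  - 514672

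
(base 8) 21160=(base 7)34463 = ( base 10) 8816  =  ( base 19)1580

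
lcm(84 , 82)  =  3444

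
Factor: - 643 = -643^1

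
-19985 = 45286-65271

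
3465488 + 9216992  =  12682480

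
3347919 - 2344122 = 1003797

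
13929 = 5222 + 8707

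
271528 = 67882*4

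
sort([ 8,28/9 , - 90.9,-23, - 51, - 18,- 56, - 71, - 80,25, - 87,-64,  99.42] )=[  -  90.9, - 87,-80,-71, - 64,-56,  -  51, - 23,-18, 28/9  ,  8 , 25,  99.42 ] 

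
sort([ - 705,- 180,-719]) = [ - 719 ,- 705, - 180]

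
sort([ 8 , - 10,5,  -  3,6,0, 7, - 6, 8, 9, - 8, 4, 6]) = [ - 10, - 8, - 6, - 3, 0,4, 5, 6, 6,7,  8 , 8, 9 ] 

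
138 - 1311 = - 1173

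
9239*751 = 6938489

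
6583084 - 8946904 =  - 2363820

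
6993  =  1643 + 5350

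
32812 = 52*631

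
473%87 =38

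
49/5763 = 49/5763 = 0.01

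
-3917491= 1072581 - 4990072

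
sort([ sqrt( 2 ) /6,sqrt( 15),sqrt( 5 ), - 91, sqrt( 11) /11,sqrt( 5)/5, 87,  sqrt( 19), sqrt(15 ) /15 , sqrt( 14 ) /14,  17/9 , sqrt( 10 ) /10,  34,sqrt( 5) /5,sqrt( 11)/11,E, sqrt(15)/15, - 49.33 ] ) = [ - 91, -49.33,sqrt( 2)/6,sqrt( 15) /15, sqrt( 15)/15, sqrt( 14 ) /14 , sqrt( 11)/11,sqrt(11)/11,  sqrt ( 10 ) /10 , sqrt( 5 )/5, sqrt(5) /5, 17/9,  sqrt(5) , E,sqrt( 15), sqrt( 19),  34, 87 ] 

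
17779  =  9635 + 8144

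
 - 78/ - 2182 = 39/1091 = 0.04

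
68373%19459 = 9996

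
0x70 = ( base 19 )5h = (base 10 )112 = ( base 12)94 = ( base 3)11011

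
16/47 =16/47 = 0.34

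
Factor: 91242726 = 2^1*3^1*15207121^1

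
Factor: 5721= 3^1* 1907^1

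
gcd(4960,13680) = 80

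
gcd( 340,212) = 4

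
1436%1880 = 1436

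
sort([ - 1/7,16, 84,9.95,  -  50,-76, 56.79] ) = [ - 76, - 50,- 1/7, 9.95, 16,56.79, 84]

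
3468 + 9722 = 13190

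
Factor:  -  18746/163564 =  - 91/794 = - 2^( - 1)*7^1*13^1*397^( - 1)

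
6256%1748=1012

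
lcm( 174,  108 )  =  3132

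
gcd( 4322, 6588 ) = 2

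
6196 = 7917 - 1721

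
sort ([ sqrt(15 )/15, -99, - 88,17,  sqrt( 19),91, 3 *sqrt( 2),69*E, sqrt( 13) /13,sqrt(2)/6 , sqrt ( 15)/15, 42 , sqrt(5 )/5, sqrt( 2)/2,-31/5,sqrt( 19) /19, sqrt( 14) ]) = [ -99, - 88, - 31/5,sqrt( 19 ) /19,sqrt( 2)/6, sqrt( 15)/15,sqrt( 15 ) /15 , sqrt( 13 )/13,sqrt( 5 ) /5,sqrt( 2)/2,sqrt (14),3*sqrt( 2),sqrt (19 ),17,42,91,69 * E ] 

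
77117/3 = 77117/3 = 25705.67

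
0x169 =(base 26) DN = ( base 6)1401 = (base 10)361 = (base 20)I1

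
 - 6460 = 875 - 7335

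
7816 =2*3908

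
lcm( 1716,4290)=8580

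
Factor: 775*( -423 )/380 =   -  2^ ( - 2 )*3^2  *5^1 * 19^( - 1)*31^1*47^1 =- 65565/76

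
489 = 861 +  - 372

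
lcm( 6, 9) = 18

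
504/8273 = 504/8273=0.06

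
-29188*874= - 25510312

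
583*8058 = 4697814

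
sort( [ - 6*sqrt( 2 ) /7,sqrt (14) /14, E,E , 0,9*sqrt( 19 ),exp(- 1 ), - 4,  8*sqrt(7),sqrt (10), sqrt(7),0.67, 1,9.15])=[ - 4,-6*sqrt(2)/7,0,sqrt(14 ) /14,exp( - 1), 0.67,1,sqrt(7),E, E, sqrt(10),9.15, 8 * sqrt(7), 9*sqrt( 19 ) ]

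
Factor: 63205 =5^1*  12641^1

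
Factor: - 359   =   - 359^1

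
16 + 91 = 107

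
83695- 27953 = 55742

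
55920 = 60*932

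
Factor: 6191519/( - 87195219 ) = - 3^ ( - 1 )*17^1*31^( - 1) * 59^1*101^( - 1 )*6173^1*9283^(- 1) 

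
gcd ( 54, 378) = 54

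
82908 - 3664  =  79244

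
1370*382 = 523340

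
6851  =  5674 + 1177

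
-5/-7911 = 5/7911 =0.00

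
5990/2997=5990/2997 = 2.00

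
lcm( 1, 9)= 9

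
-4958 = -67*74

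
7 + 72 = 79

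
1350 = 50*27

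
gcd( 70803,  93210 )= 3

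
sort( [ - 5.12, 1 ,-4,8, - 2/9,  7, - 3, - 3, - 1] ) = [ - 5.12,-4,-3, - 3, - 1, - 2/9,1, 7, 8 ]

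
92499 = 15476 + 77023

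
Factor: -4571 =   -  7^1 * 653^1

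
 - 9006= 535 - 9541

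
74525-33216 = 41309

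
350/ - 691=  - 350/691 = - 0.51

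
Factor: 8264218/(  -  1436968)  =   - 2^( - 2 )*13^( - 1) * 41^ (-1 )*269^1*337^( - 1 )*15361^1 = - 4132109/718484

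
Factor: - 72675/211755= - 255/743 = - 3^1*5^1*17^1*743^(-1 )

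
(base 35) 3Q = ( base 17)7c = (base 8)203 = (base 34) 3t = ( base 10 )131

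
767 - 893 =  - 126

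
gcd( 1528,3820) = 764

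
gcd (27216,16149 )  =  21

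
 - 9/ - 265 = 9/265 =0.03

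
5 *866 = 4330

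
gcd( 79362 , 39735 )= 9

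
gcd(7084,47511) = 1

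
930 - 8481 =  - 7551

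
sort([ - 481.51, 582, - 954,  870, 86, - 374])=[-954, - 481.51, - 374 , 86,582 , 870] 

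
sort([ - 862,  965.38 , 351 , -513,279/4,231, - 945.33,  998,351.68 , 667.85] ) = [  -  945.33, - 862, - 513,279/4,231,351,351.68, 667.85,965.38,  998]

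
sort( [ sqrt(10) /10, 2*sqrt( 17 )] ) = [ sqrt( 10 ) /10,2*sqrt(17) ]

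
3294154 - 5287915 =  - 1993761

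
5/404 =5/404 = 0.01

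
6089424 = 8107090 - 2017666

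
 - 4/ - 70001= 4/70001 = 0.00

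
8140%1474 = 770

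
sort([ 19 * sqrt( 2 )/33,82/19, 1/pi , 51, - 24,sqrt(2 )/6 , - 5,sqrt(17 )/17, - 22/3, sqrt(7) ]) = [  -  24,  -  22/3, - 5, sqrt(2) /6,sqrt ( 17 ) /17,  1/pi,19*  sqrt(2 )/33, sqrt( 7), 82/19, 51 ]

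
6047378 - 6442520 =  - 395142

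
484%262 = 222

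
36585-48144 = -11559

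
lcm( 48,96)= 96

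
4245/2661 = 1 + 528/887 = 1.60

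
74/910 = 37/455=0.08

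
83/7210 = 83/7210 = 0.01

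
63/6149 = 63/6149   =  0.01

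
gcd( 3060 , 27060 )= 60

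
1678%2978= 1678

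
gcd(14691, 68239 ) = 1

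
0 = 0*785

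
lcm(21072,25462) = 611088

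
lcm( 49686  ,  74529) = 149058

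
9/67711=9/67711 = 0.00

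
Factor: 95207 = 7^2*29^1*67^1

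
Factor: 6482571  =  3^1*2160857^1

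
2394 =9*266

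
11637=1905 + 9732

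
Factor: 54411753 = 3^1 * 11^1*127^1*12983^1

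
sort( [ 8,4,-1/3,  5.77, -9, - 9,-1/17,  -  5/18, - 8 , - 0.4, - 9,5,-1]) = [-9, - 9,-9,-8, -1, - 0.4,-1/3,-5/18,-1/17, 4,5,5.77,8] 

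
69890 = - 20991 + 90881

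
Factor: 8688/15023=2^4*3^1*83^ (-1 ) =48/83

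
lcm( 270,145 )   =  7830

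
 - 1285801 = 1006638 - 2292439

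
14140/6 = 2356+2/3 = 2356.67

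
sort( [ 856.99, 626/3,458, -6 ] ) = [ - 6,626/3,458 , 856.99 ]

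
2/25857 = 2/25857  =  0.00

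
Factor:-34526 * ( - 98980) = 2^3*5^1*7^2 * 61^1* 101^1*283^1 = 3417383480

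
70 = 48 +22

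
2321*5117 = 11876557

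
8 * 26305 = 210440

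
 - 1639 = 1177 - 2816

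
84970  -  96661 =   -  11691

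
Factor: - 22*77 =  -1694 = -2^1*7^1*11^2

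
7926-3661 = 4265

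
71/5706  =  71/5706 = 0.01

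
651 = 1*651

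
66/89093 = 66/89093  =  0.00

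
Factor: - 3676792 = - 2^3*7^1*65657^1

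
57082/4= 14270 + 1/2 = 14270.50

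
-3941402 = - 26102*151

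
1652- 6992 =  -5340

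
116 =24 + 92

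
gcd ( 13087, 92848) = 1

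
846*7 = 5922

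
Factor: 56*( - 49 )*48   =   - 2^7*3^1*7^3 = -  131712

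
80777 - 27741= 53036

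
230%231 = 230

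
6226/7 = 6226/7=   889.43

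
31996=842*38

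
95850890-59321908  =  36528982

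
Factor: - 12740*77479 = -987082460 = -  2^2*5^1*7^2*13^1*77479^1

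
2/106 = 1/53 = 0.02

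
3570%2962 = 608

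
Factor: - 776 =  - 2^3*97^1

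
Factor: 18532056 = 2^3*3^1 * 772169^1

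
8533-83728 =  - 75195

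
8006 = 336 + 7670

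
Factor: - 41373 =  - 3^2*4597^1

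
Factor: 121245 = 3^1*5^1*59^1*137^1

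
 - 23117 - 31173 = - 54290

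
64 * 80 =5120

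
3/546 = 1/182 = 0.01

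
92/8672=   23/2168 = 0.01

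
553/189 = 2 + 25/27 = 2.93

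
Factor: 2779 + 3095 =5874 =2^1*3^1 *11^1*89^1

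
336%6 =0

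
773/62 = 773/62= 12.47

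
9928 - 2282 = 7646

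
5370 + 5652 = 11022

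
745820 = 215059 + 530761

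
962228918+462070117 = 1424299035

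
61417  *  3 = 184251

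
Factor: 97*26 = 2522 = 2^1*13^1*97^1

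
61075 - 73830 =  - 12755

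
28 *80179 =2245012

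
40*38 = 1520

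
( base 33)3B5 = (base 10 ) 3635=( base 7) 13412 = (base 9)4878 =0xe33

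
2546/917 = 2 + 712/917 = 2.78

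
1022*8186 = 8366092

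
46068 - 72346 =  - 26278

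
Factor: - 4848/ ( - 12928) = 2^( - 3 )*3^1 = 3/8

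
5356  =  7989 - 2633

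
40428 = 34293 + 6135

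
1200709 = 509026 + 691683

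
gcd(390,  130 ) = 130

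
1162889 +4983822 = 6146711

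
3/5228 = 3/5228 = 0.00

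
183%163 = 20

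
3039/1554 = 1 + 495/518  =  1.96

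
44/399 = 44/399 = 0.11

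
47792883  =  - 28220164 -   -  76013047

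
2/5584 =1/2792 = 0.00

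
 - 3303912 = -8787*376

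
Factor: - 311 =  - 311^1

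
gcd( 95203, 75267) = 1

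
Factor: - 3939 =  - 3^1*13^1*101^1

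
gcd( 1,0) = 1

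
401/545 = 401/545 = 0.74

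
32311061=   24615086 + 7695975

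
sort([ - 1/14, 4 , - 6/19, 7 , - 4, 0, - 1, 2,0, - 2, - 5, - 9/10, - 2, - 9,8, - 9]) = [ - 9, - 9,  -  5, - 4, - 2 ,  -  2, - 1, - 9/10, - 6/19, - 1/14, 0, 0, 2,4,7,8 ]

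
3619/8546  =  3619/8546 = 0.42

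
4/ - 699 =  - 1 + 695/699  =  - 0.01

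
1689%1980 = 1689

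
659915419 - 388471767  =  271443652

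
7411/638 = 7411/638= 11.62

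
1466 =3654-2188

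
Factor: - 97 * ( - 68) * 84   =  554064 = 2^4 * 3^1 * 7^1 * 17^1 * 97^1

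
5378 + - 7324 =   -  1946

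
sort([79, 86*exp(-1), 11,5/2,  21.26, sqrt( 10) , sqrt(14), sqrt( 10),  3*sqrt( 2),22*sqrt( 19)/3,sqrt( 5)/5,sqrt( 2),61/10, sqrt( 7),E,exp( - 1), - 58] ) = [ - 58 , exp( - 1 ),  sqrt( 5 )/5,sqrt( 2),  5/2,sqrt(7 ),  E,sqrt( 10 ), sqrt( 10),  sqrt( 14 ), 3*sqrt( 2 ),  61/10, 11,21.26,  86*exp( - 1) , 22*sqrt(19 )/3,79]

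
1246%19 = 11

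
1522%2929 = 1522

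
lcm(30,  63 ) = 630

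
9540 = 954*10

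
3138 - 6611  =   - 3473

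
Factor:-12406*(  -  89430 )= 2^2 * 3^1 * 5^1*11^1 * 271^1*6203^1= 1109468580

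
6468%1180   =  568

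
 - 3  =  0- 3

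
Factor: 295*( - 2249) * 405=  - 268699275 = - 3^4*5^2*13^1*59^1*173^1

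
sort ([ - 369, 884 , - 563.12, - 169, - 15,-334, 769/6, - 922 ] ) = [ - 922, -563.12, - 369,  -  334, - 169, - 15,769/6,884]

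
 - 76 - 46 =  - 122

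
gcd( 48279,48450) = 57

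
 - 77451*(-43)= 3330393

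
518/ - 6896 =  - 259/3448 = - 0.08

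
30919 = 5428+25491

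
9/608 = 9/608 =0.01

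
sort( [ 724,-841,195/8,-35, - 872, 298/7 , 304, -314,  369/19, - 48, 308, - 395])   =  [ - 872, - 841, - 395,-314,-48, - 35 , 369/19, 195/8, 298/7,304,  308,  724 ]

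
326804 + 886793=1213597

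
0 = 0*34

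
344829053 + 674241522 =1019070575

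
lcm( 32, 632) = 2528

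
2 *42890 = 85780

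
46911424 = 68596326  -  21684902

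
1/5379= 1/5379=0.00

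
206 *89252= 18385912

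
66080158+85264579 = 151344737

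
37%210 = 37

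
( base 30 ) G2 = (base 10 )482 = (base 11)3a9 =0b111100010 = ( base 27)HN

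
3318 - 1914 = 1404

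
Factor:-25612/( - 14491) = 2^2*19^1 * 43^(-1) = 76/43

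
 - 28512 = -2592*11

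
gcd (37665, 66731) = 1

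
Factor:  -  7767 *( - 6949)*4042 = 2^1*3^2*43^1*47^1 *863^1*6949^1 =218158393086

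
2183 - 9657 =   -  7474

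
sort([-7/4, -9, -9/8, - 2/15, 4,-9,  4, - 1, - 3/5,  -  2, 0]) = [-9,-9, - 2, - 7/4, - 9/8, - 1, - 3/5 , - 2/15,0,4 , 4]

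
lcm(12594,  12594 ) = 12594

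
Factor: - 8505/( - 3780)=9/4 = 2^( - 2 )*3^2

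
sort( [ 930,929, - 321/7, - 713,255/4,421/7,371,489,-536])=[  -  713, - 536,- 321/7, 421/7, 255/4,371, 489,929 , 930]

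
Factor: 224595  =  3^2*5^1*7^1*23^1*31^1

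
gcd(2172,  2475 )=3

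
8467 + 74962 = 83429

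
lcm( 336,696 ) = 9744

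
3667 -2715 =952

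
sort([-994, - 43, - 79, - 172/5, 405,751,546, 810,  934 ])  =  [-994, - 79, -43, - 172/5,  405, 546,  751,810,934] 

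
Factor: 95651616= 2^5 * 3^1* 31^1*32141^1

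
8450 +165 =8615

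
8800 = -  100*( - 88) 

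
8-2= 6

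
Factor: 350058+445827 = 3^1*5^1*97^1*547^1= 795885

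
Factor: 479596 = 2^2*13^1*23^1*401^1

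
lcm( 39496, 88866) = 355464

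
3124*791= 2471084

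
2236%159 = 10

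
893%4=1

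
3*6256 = 18768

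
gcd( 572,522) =2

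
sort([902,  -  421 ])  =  [ - 421, 902]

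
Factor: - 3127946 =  - 2^1 * 1563973^1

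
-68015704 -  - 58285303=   - 9730401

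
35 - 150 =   -  115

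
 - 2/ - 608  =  1/304 = 0.00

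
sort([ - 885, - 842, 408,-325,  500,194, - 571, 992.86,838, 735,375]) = [ - 885, - 842, - 571, - 325,194, 375, 408, 500,735,838, 992.86 ] 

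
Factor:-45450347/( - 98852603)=17^ ( - 1 )*97^( - 1)*151^( - 1 )*397^ ( - 1) * 45450347^1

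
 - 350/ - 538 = 175/269 = 0.65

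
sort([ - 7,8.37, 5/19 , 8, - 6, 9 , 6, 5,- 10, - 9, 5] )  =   [ - 10, - 9, - 7,-6,5/19,  5, 5 , 6,  8, 8.37 , 9]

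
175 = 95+80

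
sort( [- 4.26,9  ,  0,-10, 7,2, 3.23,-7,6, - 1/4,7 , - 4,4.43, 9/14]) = [ - 10, - 7, - 4.26, - 4, - 1/4,0,9/14,2,3.23 , 4.43,6, 7,7,9 ]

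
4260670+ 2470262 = 6730932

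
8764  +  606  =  9370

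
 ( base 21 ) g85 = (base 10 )7229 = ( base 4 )1300331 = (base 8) 16075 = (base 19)1109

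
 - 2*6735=- 13470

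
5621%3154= 2467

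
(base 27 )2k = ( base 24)32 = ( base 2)1001010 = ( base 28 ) 2i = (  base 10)74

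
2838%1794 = 1044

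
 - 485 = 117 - 602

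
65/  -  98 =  - 65/98 = - 0.66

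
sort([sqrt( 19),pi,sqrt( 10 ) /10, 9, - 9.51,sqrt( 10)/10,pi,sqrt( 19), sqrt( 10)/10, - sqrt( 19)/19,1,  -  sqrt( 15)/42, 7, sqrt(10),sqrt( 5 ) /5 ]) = [ - 9.51, - sqrt( 19 )/19, -sqrt( 15 ) /42, sqrt( 10 ) /10,sqrt( 10) /10,sqrt( 10) /10,sqrt( 5 ) /5,1, pi,  pi,  sqrt(10),sqrt( 19), sqrt( 19) , 7, 9] 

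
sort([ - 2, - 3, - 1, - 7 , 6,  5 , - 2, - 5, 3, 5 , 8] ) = [ - 7,-5, - 3 , - 2, - 2, - 1,  3,  5,5,6,8 ]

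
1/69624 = 1/69624 = 0.00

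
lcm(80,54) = 2160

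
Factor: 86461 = 86461^1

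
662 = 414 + 248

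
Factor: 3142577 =73^1*43049^1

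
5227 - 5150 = 77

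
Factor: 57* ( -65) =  - 3^1*5^1 * 13^1*19^1  =  - 3705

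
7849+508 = 8357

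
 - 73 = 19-92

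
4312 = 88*49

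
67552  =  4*16888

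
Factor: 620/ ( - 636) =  - 155/159 = - 3^( - 1)*5^1  *  31^1*53^( - 1 ) 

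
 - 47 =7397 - 7444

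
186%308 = 186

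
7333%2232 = 637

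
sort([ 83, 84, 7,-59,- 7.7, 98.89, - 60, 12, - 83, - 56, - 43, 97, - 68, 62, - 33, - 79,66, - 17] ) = [ - 83, - 79, - 68 , - 60, - 59, - 56,-43, - 33, - 17, - 7.7, 7, 12, 62,66,83,84,97,98.89 ]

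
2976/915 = 992/305 = 3.25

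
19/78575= 19/78575 = 0.00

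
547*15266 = 8350502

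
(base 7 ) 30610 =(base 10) 7504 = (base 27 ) a7p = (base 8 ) 16520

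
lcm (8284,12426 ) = 24852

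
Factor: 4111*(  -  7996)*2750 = - 90396779000 = - 2^3*5^3* 11^1*1999^1*4111^1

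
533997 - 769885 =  - 235888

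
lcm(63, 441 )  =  441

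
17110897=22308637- 5197740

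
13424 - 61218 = -47794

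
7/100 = 7/100  =  0.07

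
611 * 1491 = 911001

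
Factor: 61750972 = 2^2*71^1*103^1*2111^1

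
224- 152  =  72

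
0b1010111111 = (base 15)31D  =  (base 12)4a7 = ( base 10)703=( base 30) ND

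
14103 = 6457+7646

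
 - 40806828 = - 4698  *8686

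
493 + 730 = 1223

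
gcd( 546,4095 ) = 273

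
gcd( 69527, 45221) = 1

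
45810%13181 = 6267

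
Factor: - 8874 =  - 2^1*3^2 * 17^1*29^1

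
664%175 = 139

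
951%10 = 1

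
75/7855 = 15/1571 =0.01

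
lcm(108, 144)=432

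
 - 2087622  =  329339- 2416961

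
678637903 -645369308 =33268595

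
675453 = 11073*61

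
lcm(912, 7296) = 7296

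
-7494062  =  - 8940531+1446469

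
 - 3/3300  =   - 1 + 1099/1100 =- 0.00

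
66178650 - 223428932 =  - 157250282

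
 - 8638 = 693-9331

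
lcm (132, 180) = 1980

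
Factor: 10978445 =5^1*1423^1*1543^1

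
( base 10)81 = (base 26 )33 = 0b1010001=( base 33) 2F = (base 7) 144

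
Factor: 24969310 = 2^1*5^1*223^1*11197^1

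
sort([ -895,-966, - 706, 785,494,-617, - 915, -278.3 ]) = [ - 966,- 915, - 895, - 706, - 617,  -  278.3,494 , 785]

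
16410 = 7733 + 8677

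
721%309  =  103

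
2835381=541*5241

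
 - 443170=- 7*63310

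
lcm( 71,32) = 2272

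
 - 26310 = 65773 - 92083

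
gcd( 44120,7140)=20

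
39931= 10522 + 29409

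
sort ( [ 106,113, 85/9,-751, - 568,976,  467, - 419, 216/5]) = [  -  751, - 568, - 419,85/9,216/5, 106, 113,467, 976]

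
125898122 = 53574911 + 72323211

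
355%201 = 154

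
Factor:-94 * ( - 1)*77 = 7238  =  2^1*7^1 * 11^1 * 47^1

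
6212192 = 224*27733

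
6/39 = 2/13  =  0.15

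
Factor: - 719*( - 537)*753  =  290735559 = 3^2*179^1*251^1 *719^1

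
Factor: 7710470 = 2^1 * 5^1*771047^1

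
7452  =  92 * 81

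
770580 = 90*8562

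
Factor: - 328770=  - 2^1*3^2*5^1*13^1*281^1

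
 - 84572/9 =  - 84572/9  =  - 9396.89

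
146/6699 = 146/6699 = 0.02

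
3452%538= 224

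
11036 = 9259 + 1777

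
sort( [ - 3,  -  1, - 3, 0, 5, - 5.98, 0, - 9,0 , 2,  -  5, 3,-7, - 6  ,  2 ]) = [  -  9,-7, - 6, - 5.98, - 5,  -  3, - 3, - 1, 0, 0, 0, 2, 2, 3, 5 ]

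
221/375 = 221/375 = 0.59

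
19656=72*273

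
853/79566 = 853/79566 = 0.01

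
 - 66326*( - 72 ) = 4775472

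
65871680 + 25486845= 91358525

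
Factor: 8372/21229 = 28/71 = 2^2*7^1*71^( - 1) 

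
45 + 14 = 59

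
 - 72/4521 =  -1 + 1483/1507 = -  0.02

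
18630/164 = 113 + 49/82 = 113.60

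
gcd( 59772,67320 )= 204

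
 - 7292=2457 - 9749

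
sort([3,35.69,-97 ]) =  [-97,3,35.69]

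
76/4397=76/4397= 0.02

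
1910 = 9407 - 7497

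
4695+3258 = 7953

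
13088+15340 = 28428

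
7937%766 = 277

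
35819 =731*49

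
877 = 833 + 44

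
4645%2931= 1714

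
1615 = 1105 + 510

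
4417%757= 632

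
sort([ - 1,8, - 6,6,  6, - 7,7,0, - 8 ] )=[ - 8, - 7, - 6,  -  1,0, 6, 6,7,8] 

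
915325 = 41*22325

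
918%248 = 174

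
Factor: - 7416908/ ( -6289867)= 2^2*1854227^1 * 6289867^( - 1)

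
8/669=8/669=0.01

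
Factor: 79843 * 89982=7184432826 = 2^1*3^2*4999^1*79843^1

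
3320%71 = 54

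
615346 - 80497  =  534849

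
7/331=7/331 = 0.02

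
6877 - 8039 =-1162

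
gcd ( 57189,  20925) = 3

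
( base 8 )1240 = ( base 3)220220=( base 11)561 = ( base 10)672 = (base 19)1g7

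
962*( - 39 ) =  - 37518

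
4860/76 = 1215/19  =  63.95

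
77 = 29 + 48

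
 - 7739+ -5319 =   -  13058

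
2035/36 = 56 + 19/36= 56.53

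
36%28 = 8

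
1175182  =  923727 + 251455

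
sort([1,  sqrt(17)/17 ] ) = [sqrt( 17)/17,  1] 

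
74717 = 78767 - 4050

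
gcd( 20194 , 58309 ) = 1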